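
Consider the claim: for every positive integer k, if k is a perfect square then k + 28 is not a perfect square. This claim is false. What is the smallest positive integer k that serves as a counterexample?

k = 36

We need the least positive integer k for which k is a perfect square but k + 28 is a perfect square.
For k = 1, 4, 9, 16, 25 the conclusion holds.
k = 36: 36 = 6² and 36 + 28 = 64 = 8².
So k = 36 is the smallest counterexample.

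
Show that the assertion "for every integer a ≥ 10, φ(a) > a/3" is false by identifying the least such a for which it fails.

A counterexample is any integer a ≥ 10 such that the claim fails; we check each in order.
a = 10: φ(10) = 4 and 10/3 = 10/3, so φ(10) > 10/3.
a = 11: φ(11) = 10 and 11/3 = 11/3, so φ(11) > 11/3.
a = 12: φ(12) = 4 and 12/3 = 4, so φ(12) ≤ 12/3.

a = 12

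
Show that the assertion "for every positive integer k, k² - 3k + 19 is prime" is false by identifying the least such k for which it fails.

k = 18

For k = 1, 2, 3, 4, …, 15, 16, 17 the conclusion holds.
k = 18: k² - 3k + 19 = 289 = 17 × 17, composite.
Thus k = 18 disproves the claim, and no smaller k works.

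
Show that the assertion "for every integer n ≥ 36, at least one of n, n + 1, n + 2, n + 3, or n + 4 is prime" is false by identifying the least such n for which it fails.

n = 48

The first 12 eligible values, up to n = 47, all satisfy the conclusion.
n = 48: 48 = 2 × 24; 49 = 7 × 7; 50 = 2 × 25; 51 = 3 × 17; 52 = 2 × 26 — all composite.
So n = 48 is the smallest counterexample.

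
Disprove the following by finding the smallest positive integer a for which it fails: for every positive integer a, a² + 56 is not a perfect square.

a = 5

We need the least positive integer a for which a² + 56 is a perfect square.
The first 4 eligible values, up to a = 4, all satisfy the conclusion.
a = 5: 5² + 56 = 81 = 9², a perfect square.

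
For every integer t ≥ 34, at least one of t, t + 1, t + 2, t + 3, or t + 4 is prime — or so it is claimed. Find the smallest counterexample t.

t = 48

A counterexample is any integer t ≥ 34 such that t, t + 1, t + 2, t + 3, t + 4 are all composite; we check each in order.
The first 14 eligible values, up to t = 47, all satisfy the conclusion.
t = 48: 48 = 2 × 24; 49 = 7 × 7; 50 = 2 × 25; 51 = 3 × 17; 52 = 2 × 26 — all composite.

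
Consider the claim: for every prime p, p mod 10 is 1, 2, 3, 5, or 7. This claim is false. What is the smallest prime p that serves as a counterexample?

p = 2: 2 mod 10 = 2.
p = 3: 3 mod 10 = 3.
p = 5: 5 mod 10 = 5.
p = 7: 7 mod 10 = 7.
p = 11: 11 mod 10 = 1.
p = 13: 13 mod 10 = 3.
p = 17: 17 mod 10 = 7.
p = 19: 19 mod 10 = 9 — not in {1, 2, 3, 5, 7}.

p = 19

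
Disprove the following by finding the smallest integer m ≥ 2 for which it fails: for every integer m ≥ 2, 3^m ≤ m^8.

For m = 2, 3, 4, 5, …, 20, 21, 22 the conclusion holds.
m = 23: 3^m = 94143178827 and m^8 = 78310985281, so 94143178827 > 78310985281.

m = 23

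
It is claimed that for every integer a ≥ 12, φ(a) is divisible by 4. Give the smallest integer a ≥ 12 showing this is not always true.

a = 14

A counterexample is any integer a ≥ 12 such that φ(a) is not divisible by 4; we check each in order.
For a = 12, 13 the conclusion holds.
a = 14: φ(14) = 6; 6 mod 4 = 2.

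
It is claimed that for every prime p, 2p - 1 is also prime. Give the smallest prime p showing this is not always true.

p = 2: 2p - 1 = 3, prime.
p = 3: 2p - 1 = 5, prime.
p = 5: 2p - 1 = 9 = 3 × 3, not prime.

p = 5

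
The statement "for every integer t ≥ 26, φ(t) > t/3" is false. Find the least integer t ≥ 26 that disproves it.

A counterexample is any integer t ≥ 26 such that the claim fails; we check each in order.
t = 26: φ(26) = 12 and 26/3 = 26/3, so φ(26) > 26/3.
t = 27: φ(27) = 18 and 27/3 = 9, so φ(27) > 27/3.
t = 28: φ(28) = 12 and 28/3 = 28/3, so φ(28) > 28/3.
t = 29: φ(29) = 28 and 29/3 = 29/3, so φ(29) > 29/3.
t = 30: φ(30) = 8 and 30/3 = 10, so φ(30) ≤ 30/3.

t = 30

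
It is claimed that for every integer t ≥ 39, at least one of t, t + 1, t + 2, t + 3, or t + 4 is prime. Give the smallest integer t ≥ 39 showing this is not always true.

t = 48

A counterexample is any integer t ≥ 39 such that t, t + 1, t + 2, t + 3, t + 4 are all composite; we check each in order.
For t = 39, 40, 41, 42, 43, 44, 45, 46, 47 the conclusion holds.
t = 48: 48 = 2 × 24; 49 = 7 × 7; 50 = 2 × 25; 51 = 3 × 17; 52 = 2 × 26 — all composite.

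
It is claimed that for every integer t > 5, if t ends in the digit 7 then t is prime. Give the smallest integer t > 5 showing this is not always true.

Check each integer t > 5 in order until t ends in the digit 7 but t is not prime.
For t = 7, 17 the conclusion holds.
t = 27: 27 ends in 7; 27 = 3 × 9, composite.

t = 27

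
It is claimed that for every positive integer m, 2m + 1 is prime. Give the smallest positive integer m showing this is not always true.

m = 4

m = 1: 2m + 1 = 3, prime.
m = 2: 2m + 1 = 5, prime.
m = 3: 2m + 1 = 7, prime.
m = 4: 2m + 1 = 9 = 3 × 3, composite.
Hence m = 4 is a counterexample.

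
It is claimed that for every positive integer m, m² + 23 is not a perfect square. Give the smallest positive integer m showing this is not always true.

m = 11

Check each positive integer m in order until m² + 23 is a perfect square.
For m = 1, 2, 3, 4, 5, 6, 7, 8, 9, 10 the conclusion holds.
m = 11: 11² + 23 = 144 = 12², a perfect square.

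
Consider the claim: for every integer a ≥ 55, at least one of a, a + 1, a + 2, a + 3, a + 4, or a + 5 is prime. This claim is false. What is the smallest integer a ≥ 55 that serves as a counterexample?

Check each integer a ≥ 55 in order until a, a + 1, a + 2, a + 3, a + 4, a + 5 are all composite.
For a = 55, 56, 57, 58, …, 87, 88, 89 the conclusion holds.
a = 90: 90 = 2 × 45; 91 = 7 × 13; 92 = 2 × 46; 93 = 3 × 31; 94 = 2 × 47; 95 = 5 × 19 — all composite.

a = 90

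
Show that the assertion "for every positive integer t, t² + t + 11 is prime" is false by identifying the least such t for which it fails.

t = 10

For t = 1, 2, 3, 4, 5, 6, 7, 8, 9 the conclusion holds.
t = 10: t² + t + 11 = 121 = 11 × 11, composite.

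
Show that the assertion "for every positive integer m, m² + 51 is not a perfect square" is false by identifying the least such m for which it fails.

Check each positive integer m in order until m² + 51 is a perfect square.
For m = 1, 2, 3, 4, 5, 6 the conclusion holds.
m = 7: 7² + 51 = 100 = 10², a perfect square.

m = 7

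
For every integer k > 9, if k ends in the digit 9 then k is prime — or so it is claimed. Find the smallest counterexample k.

k = 39

Check each integer k > 9 in order until k ends in the digit 9 but k is not prime.
k = 19: 19 ends in 9 and is prime.
k = 29: 29 ends in 9 and is prime.
k = 39: 39 ends in 9; 39 = 3 × 13, composite.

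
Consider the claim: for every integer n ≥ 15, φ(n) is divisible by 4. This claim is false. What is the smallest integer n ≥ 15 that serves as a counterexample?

n = 18

Check each integer n ≥ 15 in order until φ(n) is not divisible by 4.
For n = 15, 16, 17 the conclusion holds.
n = 18: φ(18) = 6; 6 mod 4 = 2.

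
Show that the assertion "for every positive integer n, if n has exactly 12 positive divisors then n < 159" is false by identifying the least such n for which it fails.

n = 160

For n = 60, 72, 84, 90, …, 140, 150, 156 the conclusion holds.
n = 160: τ(160) = 12; 160 ≥ 159.
Thus n = 160 disproves the claim, and no smaller n works.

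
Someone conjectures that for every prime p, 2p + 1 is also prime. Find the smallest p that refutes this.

p = 7

p = 2: 2p + 1 = 5, prime.
p = 3: 2p + 1 = 7, prime.
p = 5: 2p + 1 = 11, prime.
p = 7: 2p + 1 = 15 = 3 × 5, not prime.
Thus p = 7 disproves the claim, and no smaller p works.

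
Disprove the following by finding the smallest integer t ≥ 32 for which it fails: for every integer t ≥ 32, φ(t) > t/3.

Check each integer t ≥ 32 in order until the claim fails.
t = 32: φ(32) = 16 and 32/3 = 32/3, so φ(32) > 32/3.
t = 33: φ(33) = 20 and 33/3 = 11, so φ(33) > 33/3.
t = 34: φ(34) = 16 and 34/3 = 34/3, so φ(34) > 34/3.
t = 35: φ(35) = 24 and 35/3 = 35/3, so φ(35) > 35/3.
t = 36: φ(36) = 12 and 36/3 = 12, so φ(36) ≤ 36/3.
Thus t = 36 disproves the claim, and no smaller t works.

t = 36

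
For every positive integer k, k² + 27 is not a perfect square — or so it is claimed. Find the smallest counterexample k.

k = 3

We need the least positive integer k for which k² + 27 is a perfect square.
k = 1: 1² + 27 = 28, not a perfect square.
k = 2: 2² + 27 = 31, not a perfect square.
k = 3: 3² + 27 = 36 = 6², a perfect square.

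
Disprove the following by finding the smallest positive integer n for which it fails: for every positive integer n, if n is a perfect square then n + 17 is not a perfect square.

We need the least positive integer n for which n is a perfect square but n + 17 is a perfect square.
The first 7 eligible values, up to n = 49, all satisfy the conclusion.
n = 64: 64 = 8² and 64 + 17 = 81 = 9².
Thus n = 64 disproves the claim, and no smaller n works.

n = 64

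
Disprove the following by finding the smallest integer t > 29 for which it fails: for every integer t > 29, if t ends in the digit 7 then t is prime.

t = 57

Check each integer t > 29 in order until t ends in the digit 7 but t is not prime.
For t = 37, 47 the conclusion holds.
t = 57: 57 ends in 7; 57 = 3 × 19, composite.
So t = 57 is the smallest counterexample.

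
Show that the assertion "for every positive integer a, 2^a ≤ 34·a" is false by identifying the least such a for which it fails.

a = 1: 2^a = 2 and 34·a = 34, so 2 ≤ 34.
a = 2: 2^a = 4 and 34·a = 68, so 4 ≤ 68.
a = 3: 2^a = 8 and 34·a = 102, so 8 ≤ 102.
a = 4: 2^a = 16 and 34·a = 136, so 16 ≤ 136.
a = 5: 2^a = 32 and 34·a = 170, so 32 ≤ 170.
a = 6: 2^a = 64 and 34·a = 204, so 64 ≤ 204.
a = 7: 2^a = 128 and 34·a = 238, so 128 ≤ 238.
a = 8: 2^a = 256 and 34·a = 272, so 256 ≤ 272.
a = 9: 2^a = 512 and 34·a = 306, so 512 > 306.

a = 9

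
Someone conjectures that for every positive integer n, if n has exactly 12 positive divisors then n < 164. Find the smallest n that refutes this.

We need the least positive integer n for which n has exactly 12 positive divisors but the claim fails.
The first 12 eligible values, up to n = 160, all satisfy the conclusion.
n = 198: τ(198) = 12; 198 ≥ 164.
Thus n = 198 disproves the claim, and no smaller n works.

n = 198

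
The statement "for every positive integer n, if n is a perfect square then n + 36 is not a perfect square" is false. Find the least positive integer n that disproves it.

n = 64

We need the least positive integer n for which n is a perfect square but n + 36 is a perfect square.
The first 7 eligible values, up to n = 49, all satisfy the conclusion.
n = 64: 64 = 8² and 64 + 36 = 100 = 10².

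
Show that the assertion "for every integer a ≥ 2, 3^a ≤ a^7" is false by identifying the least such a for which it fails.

a = 19

Check each integer a ≥ 2 in order until 3^a > a^7.
For a = 2, 3, 4, 5, …, 16, 17, 18 the conclusion holds.
a = 19: 3^a = 1162261467 and a^7 = 893871739, so 1162261467 > 893871739.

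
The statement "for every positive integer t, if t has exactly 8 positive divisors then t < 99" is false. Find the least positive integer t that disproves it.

Check each positive integer t in order until t has exactly 8 positive divisors but the claim fails.
For t = 24, 30, 40, 42, 54, 56, 66, 70, 78, 88 the conclusion holds.
t = 102: τ(102) = 8; 102 ≥ 99.
So t = 102 is the smallest counterexample.

t = 102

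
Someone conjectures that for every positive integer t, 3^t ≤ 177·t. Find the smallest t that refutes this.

t = 7

t = 1: 3^t = 3 and 177·t = 177, so 3 ≤ 177.
t = 2: 3^t = 9 and 177·t = 354, so 9 ≤ 354.
t = 3: 3^t = 27 and 177·t = 531, so 27 ≤ 531.
t = 4: 3^t = 81 and 177·t = 708, so 81 ≤ 708.
t = 5: 3^t = 243 and 177·t = 885, so 243 ≤ 885.
t = 6: 3^t = 729 and 177·t = 1062, so 729 ≤ 1062.
t = 7: 3^t = 2187 and 177·t = 1239, so 2187 > 1239.
So t = 7 is the smallest counterexample.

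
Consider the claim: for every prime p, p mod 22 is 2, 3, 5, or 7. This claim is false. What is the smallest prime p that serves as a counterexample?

p = 11

A counterexample is any prime p such that the claim fails; we check each in order.
p = 2: 2 mod 22 = 2.
p = 3: 3 mod 22 = 3.
p = 5: 5 mod 22 = 5.
p = 7: 7 mod 22 = 7.
p = 11: 11 mod 22 = 11 — not in {2, 3, 5, 7}.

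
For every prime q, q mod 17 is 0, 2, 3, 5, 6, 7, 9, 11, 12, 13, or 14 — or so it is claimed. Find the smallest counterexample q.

We need the least prime q for which the claim fails.
The first 16 eligible values, up to q = 53, all satisfy the conclusion.
q = 59: 59 mod 17 = 8 — not in {0, 2, 3, 5, 6, 7, 9, 11, 12, 13, 14}.

q = 59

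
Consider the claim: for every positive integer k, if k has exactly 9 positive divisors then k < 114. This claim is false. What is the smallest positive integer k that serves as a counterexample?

We need the least positive integer k for which k has exactly 9 positive divisors but the claim fails.
For k = 36, 100 the conclusion holds.
k = 196: τ(196) = 9; 196 ≥ 114.

k = 196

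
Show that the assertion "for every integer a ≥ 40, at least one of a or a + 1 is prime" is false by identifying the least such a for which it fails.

Check each integer a ≥ 40 in order until a, a + 1 are both composite.
The first 4 eligible values, up to a = 43, all satisfy the conclusion.
a = 44: 44 = 2 × 22; 45 = 3 × 15 — both composite.
Thus a = 44 disproves the claim, and no smaller a works.

a = 44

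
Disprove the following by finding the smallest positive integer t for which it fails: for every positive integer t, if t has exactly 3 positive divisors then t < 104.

The first 4 eligible values, up to t = 49, all satisfy the conclusion.
t = 121: τ(121) = 3; 121 ≥ 104.

t = 121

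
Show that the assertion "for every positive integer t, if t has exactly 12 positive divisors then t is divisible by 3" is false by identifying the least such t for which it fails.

Check each positive integer t in order until t has exactly 12 positive divisors but t is not divisible by 3.
For t = 60, 72, 84, 90, 96, 108, 126, 132 the conclusion holds.
t = 140: τ(140) = 12; 140 mod 3 = 2.
Hence t = 140 is a counterexample.

t = 140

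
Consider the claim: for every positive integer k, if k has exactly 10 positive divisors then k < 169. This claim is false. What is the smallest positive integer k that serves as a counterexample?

k = 176

Check each positive integer k in order until k has exactly 10 positive divisors but the claim fails.
k = 48: τ(48) = 10; 48 < 169.
k = 80: τ(80) = 10; 80 < 169.
k = 112: τ(112) = 10; 112 < 169.
k = 162: τ(162) = 10; 162 < 169.
k = 176: τ(176) = 10; 176 ≥ 169.
Thus k = 176 disproves the claim, and no smaller k works.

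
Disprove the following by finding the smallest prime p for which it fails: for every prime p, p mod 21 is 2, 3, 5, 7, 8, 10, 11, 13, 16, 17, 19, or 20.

The first 13 eligible values, up to p = 41, all satisfy the conclusion.
p = 43: 43 mod 21 = 1 — not in {2, 3, 5, 7, 8, 10, 11, 13, 16, 17, 19, 20}.

p = 43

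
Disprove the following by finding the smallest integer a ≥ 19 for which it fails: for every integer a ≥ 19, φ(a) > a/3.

We need the least integer a ≥ 19 for which the claim fails.
The first 5 eligible values, up to a = 23, all satisfy the conclusion.
a = 24: φ(24) = 8 and 24/3 = 8, so φ(24) ≤ 24/3.
Thus a = 24 disproves the claim, and no smaller a works.

a = 24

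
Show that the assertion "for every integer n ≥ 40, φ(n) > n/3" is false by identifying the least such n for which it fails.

n = 40: φ(40) = 16 and 40/3 = 40/3, so φ(40) > 40/3.
n = 41: φ(41) = 40 and 41/3 = 41/3, so φ(41) > 41/3.
n = 42: φ(42) = 12 and 42/3 = 14, so φ(42) ≤ 42/3.
Thus n = 42 disproves the claim, and no smaller n works.

n = 42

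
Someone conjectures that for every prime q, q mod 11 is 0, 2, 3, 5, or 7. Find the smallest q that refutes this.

q = 17

q = 2: 2 mod 11 = 2.
q = 3: 3 mod 11 = 3.
q = 5: 5 mod 11 = 5.
q = 7: 7 mod 11 = 7.
q = 11: 11 mod 11 = 0.
q = 13: 13 mod 11 = 2.
q = 17: 17 mod 11 = 6 — not in {0, 2, 3, 5, 7}.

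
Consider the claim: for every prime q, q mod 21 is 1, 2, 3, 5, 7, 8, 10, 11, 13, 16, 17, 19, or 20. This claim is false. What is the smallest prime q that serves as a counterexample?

A counterexample is any prime q such that the claim fails; we check each in order.
For q = 2, 3, 5, 7, …, 53, 59, 61 the conclusion holds.
q = 67: 67 mod 21 = 4 — not in {1, 2, 3, 5, 7, 8, 10, 11, 13, 16, 17, 19, 20}.
So q = 67 is the smallest counterexample.

q = 67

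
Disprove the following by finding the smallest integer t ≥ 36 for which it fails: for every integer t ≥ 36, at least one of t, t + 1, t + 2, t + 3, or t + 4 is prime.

t = 48

Check each integer t ≥ 36 in order until t, t + 1, t + 2, t + 3, t + 4 are all composite.
For t = 36, 37, 38, 39, …, 45, 46, 47 the conclusion holds.
t = 48: 48 = 2 × 24; 49 = 7 × 7; 50 = 2 × 25; 51 = 3 × 17; 52 = 2 × 26 — all composite.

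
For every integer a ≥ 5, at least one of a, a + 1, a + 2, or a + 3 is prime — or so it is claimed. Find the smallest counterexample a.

a = 24

We need the least integer a ≥ 5 for which a, a + 1, a + 2, a + 3 are all composite.
For a = 5, 6, 7, 8, …, 21, 22, 23 the conclusion holds.
a = 24: 24 = 2 × 12; 25 = 5 × 5; 26 = 2 × 13; 27 = 3 × 9 — all composite.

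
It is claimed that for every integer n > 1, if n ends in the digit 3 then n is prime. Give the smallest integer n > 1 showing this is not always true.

We need the least integer n > 1 for which n ends in the digit 3 but n is not prime.
For n = 3, 13, 23 the conclusion holds.
n = 33: 33 ends in 3; 33 = 3 × 11, composite.

n = 33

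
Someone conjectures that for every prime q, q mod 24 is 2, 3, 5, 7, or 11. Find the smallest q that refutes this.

The first 5 eligible values, up to q = 11, all satisfy the conclusion.
q = 13: 13 mod 24 = 13 — not in {2, 3, 5, 7, 11}.

q = 13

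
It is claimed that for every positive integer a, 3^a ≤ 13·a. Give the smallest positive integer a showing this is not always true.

We need the least positive integer a for which 3^a > 13·a.
a = 1: 3^a = 3 and 13·a = 13, so 3 ≤ 13.
a = 2: 3^a = 9 and 13·a = 26, so 9 ≤ 26.
a = 3: 3^a = 27 and 13·a = 39, so 27 ≤ 39.
a = 4: 3^a = 81 and 13·a = 52, so 81 > 52.
So a = 4 is the smallest counterexample.

a = 4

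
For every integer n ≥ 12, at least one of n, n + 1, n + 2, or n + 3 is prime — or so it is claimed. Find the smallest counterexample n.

n = 24

We need the least integer n ≥ 12 for which n, n + 1, n + 2, n + 3 are all composite.
The first 12 eligible values, up to n = 23, all satisfy the conclusion.
n = 24: 24 = 2 × 12; 25 = 5 × 5; 26 = 2 × 13; 27 = 3 × 9 — all composite.
Thus n = 24 disproves the claim, and no smaller n works.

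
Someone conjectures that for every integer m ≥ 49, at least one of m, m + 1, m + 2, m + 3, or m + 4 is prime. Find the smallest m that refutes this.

m = 54

The first 5 eligible values, up to m = 53, all satisfy the conclusion.
m = 54: 54 = 2 × 27; 55 = 5 × 11; 56 = 2 × 28; 57 = 3 × 19; 58 = 2 × 29 — all composite.
Hence m = 54 is a counterexample.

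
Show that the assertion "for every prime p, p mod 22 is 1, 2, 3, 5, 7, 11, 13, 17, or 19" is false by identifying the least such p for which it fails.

The first 10 eligible values, up to p = 29, all satisfy the conclusion.
p = 31: 31 mod 22 = 9 — not in {1, 2, 3, 5, 7, 11, 13, 17, 19}.
So p = 31 is the smallest counterexample.

p = 31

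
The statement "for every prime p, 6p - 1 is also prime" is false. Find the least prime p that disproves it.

p = 11

Check each prime p in order until 6p - 1 is not prime.
For p = 2, 3, 5, 7 the conclusion holds.
p = 11: 6p - 1 = 65 = 5 × 13, not prime.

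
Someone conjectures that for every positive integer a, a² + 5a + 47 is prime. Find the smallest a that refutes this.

The first 37 eligible values, up to a = 37, all satisfy the conclusion.
a = 38: a² + 5a + 47 = 1681 = 41 × 41, composite.
Hence a = 38 is a counterexample.

a = 38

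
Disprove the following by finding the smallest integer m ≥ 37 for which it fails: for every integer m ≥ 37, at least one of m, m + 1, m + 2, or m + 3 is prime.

m = 48

The first 11 eligible values, up to m = 47, all satisfy the conclusion.
m = 48: 48 = 2 × 24; 49 = 7 × 7; 50 = 2 × 25; 51 = 3 × 17 — all composite.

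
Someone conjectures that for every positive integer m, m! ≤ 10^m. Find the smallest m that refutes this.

The first 24 eligible values, up to m = 24, all satisfy the conclusion.
m = 25: m! = 15511210043330985984000000 and 10^m = 10000000000000000000000000, so 15511210043330985984000000 > 10000000000000000000000000.
Thus m = 25 disproves the claim, and no smaller m works.

m = 25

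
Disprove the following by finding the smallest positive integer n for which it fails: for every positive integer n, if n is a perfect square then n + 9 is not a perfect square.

We need the least positive integer n for which n is a perfect square but n + 9 is a perfect square.
n = 1: 1 + 9 = 10, not a perfect square.
n = 4: 4 + 9 = 13, not a perfect square.
n = 9: 9 + 9 = 18, not a perfect square.
n = 16: 16 = 4² and 16 + 9 = 25 = 5².

n = 16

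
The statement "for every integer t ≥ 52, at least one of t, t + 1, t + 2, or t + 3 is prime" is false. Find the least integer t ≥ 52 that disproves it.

A counterexample is any integer t ≥ 52 such that t, t + 1, t + 2, t + 3 are all composite; we check each in order.
For t = 52, 53 the conclusion holds.
t = 54: 54 = 2 × 27; 55 = 5 × 11; 56 = 2 × 28; 57 = 3 × 19 — all composite.

t = 54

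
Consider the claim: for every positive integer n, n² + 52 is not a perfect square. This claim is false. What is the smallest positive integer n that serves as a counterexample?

n = 12

For n = 1, 2, 3, 4, …, 9, 10, 11 the conclusion holds.
n = 12: 12² + 52 = 196 = 14², a perfect square.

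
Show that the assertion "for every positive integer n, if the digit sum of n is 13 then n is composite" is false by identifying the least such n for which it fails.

Check each positive integer n in order until the digit sum of n is 13 but n is prime.
n = 49: digit sum 13; 49 is composite.
n = 58: digit sum 13; 58 is composite.
n = 67: digit sum 13; 67 is prime, not composite.
Thus n = 67 disproves the claim, and no smaller n works.

n = 67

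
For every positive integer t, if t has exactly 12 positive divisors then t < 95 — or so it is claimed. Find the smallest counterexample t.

t = 60: τ(60) = 12; 60 < 95.
t = 72: τ(72) = 12; 72 < 95.
t = 84: τ(84) = 12; 84 < 95.
t = 90: τ(90) = 12; 90 < 95.
t = 96: τ(96) = 12; 96 ≥ 95.
So t = 96 is the smallest counterexample.

t = 96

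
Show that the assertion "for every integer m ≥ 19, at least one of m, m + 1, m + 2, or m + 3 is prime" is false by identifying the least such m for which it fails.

The first 5 eligible values, up to m = 23, all satisfy the conclusion.
m = 24: 24 = 2 × 12; 25 = 5 × 5; 26 = 2 × 13; 27 = 3 × 9 — all composite.
Thus m = 24 disproves the claim, and no smaller m works.

m = 24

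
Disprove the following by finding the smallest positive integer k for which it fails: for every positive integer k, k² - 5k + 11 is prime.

k = 7

Check each positive integer k in order until k² - 5k + 11 is not prime.
The first 6 eligible values, up to k = 6, all satisfy the conclusion.
k = 7: k² - 5k + 11 = 25 = 5 × 5, composite.
So k = 7 is the smallest counterexample.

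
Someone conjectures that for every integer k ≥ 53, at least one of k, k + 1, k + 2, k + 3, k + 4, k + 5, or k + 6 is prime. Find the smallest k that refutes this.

k = 90

A counterexample is any integer k ≥ 53 such that k, k + 1, k + 2, k + 3, k + 4, k + 5, k + 6 are all composite; we check each in order.
For k = 53, 54, 55, 56, …, 87, 88, 89 the conclusion holds.
k = 90: 90 = 2 × 45; 91 = 7 × 13; 92 = 2 × 46; 93 = 3 × 31; 94 = 2 × 47; 95 = 5 × 19; 96 = 2 × 48 — all composite.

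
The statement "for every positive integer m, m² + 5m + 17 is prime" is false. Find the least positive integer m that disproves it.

m = 8

Check each positive integer m in order until m² + 5m + 17 is not prime.
m = 1: m² + 5m + 17 = 23, prime.
m = 2: m² + 5m + 17 = 31, prime.
m = 3: m² + 5m + 17 = 41, prime.
m = 4: m² + 5m + 17 = 53, prime.
m = 5: m² + 5m + 17 = 67, prime.
m = 6: m² + 5m + 17 = 83, prime.
m = 7: m² + 5m + 17 = 101, prime.
m = 8: m² + 5m + 17 = 121 = 11 × 11, composite.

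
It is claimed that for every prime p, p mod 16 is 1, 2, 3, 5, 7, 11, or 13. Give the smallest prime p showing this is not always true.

Check each prime p in order until the claim fails.
For p = 2, 3, 5, 7, 11, 13, 17, 19, 23, 29 the conclusion holds.
p = 31: 31 mod 16 = 15 — not in {1, 2, 3, 5, 7, 11, 13}.
Thus p = 31 disproves the claim, and no smaller p works.

p = 31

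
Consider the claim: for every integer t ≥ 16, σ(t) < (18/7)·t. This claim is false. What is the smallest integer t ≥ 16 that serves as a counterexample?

We need the least integer t ≥ 16 for which the claim fails.
The first 32 eligible values, up to t = 47, all satisfy the conclusion.
t = 48: σ(48) = 124; 124 ≥ 864/7.
Hence t = 48 is a counterexample.

t = 48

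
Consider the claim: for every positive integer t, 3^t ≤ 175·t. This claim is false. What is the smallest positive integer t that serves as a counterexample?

t = 7

t = 1: 3^t = 3 and 175·t = 175, so 3 ≤ 175.
t = 2: 3^t = 9 and 175·t = 350, so 9 ≤ 350.
t = 3: 3^t = 27 and 175·t = 525, so 27 ≤ 525.
t = 4: 3^t = 81 and 175·t = 700, so 81 ≤ 700.
t = 5: 3^t = 243 and 175·t = 875, so 243 ≤ 875.
t = 6: 3^t = 729 and 175·t = 1050, so 729 ≤ 1050.
t = 7: 3^t = 2187 and 175·t = 1225, so 2187 > 1225.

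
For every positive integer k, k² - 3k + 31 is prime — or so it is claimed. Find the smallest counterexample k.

k = 4

Check each positive integer k in order until k² - 3k + 31 is not prime.
For k = 1, 2, 3 the conclusion holds.
k = 4: k² - 3k + 31 = 35 = 5 × 7, composite.
Thus k = 4 disproves the claim, and no smaller k works.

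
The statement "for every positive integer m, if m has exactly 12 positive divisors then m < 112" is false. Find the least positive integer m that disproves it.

m = 126

The first 6 eligible values, up to m = 108, all satisfy the conclusion.
m = 126: τ(126) = 12; 126 ≥ 112.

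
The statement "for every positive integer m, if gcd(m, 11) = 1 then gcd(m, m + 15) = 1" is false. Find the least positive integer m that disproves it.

m = 3

Check each positive integer m in order until gcd(m, 11) = 1 but gcd(m, m + 15) > 1.
For m = 1, 2 the conclusion holds.
m = 3: gcd(3, 18) = 3.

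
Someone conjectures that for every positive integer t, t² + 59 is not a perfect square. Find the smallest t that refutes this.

A counterexample is any positive integer t such that t² + 59 is a perfect square; we check each in order.
The first 28 eligible values, up to t = 28, all satisfy the conclusion.
t = 29: 29² + 59 = 900 = 30², a perfect square.
Thus t = 29 disproves the claim, and no smaller t works.

t = 29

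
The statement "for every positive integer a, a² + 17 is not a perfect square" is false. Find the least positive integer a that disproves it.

a = 8

Check each positive integer a in order until a² + 17 is a perfect square.
a = 1: 1² + 17 = 18, not a perfect square.
a = 2: 2² + 17 = 21, not a perfect square.
a = 3: 3² + 17 = 26, not a perfect square.
a = 4: 4² + 17 = 33, not a perfect square.
a = 5: 5² + 17 = 42, not a perfect square.
a = 6: 6² + 17 = 53, not a perfect square.
a = 7: 7² + 17 = 66, not a perfect square.
a = 8: 8² + 17 = 81 = 9², a perfect square.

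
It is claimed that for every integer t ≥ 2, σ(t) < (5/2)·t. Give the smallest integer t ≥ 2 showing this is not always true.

We need the least integer t ≥ 2 for which the claim fails.
For t = 2, 3, 4, 5, …, 21, 22, 23 the conclusion holds.
t = 24: σ(24) = 60; 60 ≥ 60.

t = 24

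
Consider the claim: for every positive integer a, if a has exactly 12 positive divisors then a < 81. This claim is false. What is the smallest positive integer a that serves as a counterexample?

a = 84

Check each positive integer a in order until a has exactly 12 positive divisors but the claim fails.
For a = 60, 72 the conclusion holds.
a = 84: τ(84) = 12; 84 ≥ 81.
Hence a = 84 is a counterexample.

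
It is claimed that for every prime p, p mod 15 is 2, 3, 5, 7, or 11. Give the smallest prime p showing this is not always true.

p = 13

The first 5 eligible values, up to p = 11, all satisfy the conclusion.
p = 13: 13 mod 15 = 13 — not in {2, 3, 5, 7, 11}.
Thus p = 13 disproves the claim, and no smaller p works.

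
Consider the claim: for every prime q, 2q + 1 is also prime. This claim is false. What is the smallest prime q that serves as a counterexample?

q = 7

q = 2: 2q + 1 = 5, prime.
q = 3: 2q + 1 = 7, prime.
q = 5: 2q + 1 = 11, prime.
q = 7: 2q + 1 = 15 = 3 × 5, not prime.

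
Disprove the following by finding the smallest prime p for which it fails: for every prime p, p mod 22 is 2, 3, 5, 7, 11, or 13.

A counterexample is any prime p such that the claim fails; we check each in order.
p = 2: 2 mod 22 = 2.
p = 3: 3 mod 22 = 3.
p = 5: 5 mod 22 = 5.
p = 7: 7 mod 22 = 7.
p = 11: 11 mod 22 = 11.
p = 13: 13 mod 22 = 13.
p = 17: 17 mod 22 = 17 — not in {2, 3, 5, 7, 11, 13}.

p = 17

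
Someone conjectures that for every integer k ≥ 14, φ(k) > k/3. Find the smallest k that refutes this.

k = 18

We need the least integer k ≥ 14 for which the claim fails.
k = 14: φ(14) = 6 and 14/3 = 14/3, so φ(14) > 14/3.
k = 15: φ(15) = 8 and 15/3 = 5, so φ(15) > 15/3.
k = 16: φ(16) = 8 and 16/3 = 16/3, so φ(16) > 16/3.
k = 17: φ(17) = 16 and 17/3 = 17/3, so φ(17) > 17/3.
k = 18: φ(18) = 6 and 18/3 = 6, so φ(18) ≤ 18/3.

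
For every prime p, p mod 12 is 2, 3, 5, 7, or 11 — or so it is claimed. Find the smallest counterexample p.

We need the least prime p for which the claim fails.
For p = 2, 3, 5, 7, 11 the conclusion holds.
p = 13: 13 mod 12 = 1 — not in {2, 3, 5, 7, 11}.
So p = 13 is the smallest counterexample.

p = 13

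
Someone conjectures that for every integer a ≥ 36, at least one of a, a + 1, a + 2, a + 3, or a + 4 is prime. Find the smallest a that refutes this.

a = 48

For a = 36, 37, 38, 39, …, 45, 46, 47 the conclusion holds.
a = 48: 48 = 2 × 24; 49 = 7 × 7; 50 = 2 × 25; 51 = 3 × 17; 52 = 2 × 26 — all composite.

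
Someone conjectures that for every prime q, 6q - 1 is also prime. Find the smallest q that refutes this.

A counterexample is any prime q such that 6q - 1 is not prime; we check each in order.
The first 4 eligible values, up to q = 7, all satisfy the conclusion.
q = 11: 6q - 1 = 65 = 5 × 13, not prime.

q = 11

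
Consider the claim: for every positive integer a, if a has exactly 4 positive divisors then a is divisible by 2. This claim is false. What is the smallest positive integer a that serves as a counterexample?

a = 6: τ(6) = 4; 6 mod 2 = 0.
a = 8: τ(8) = 4; 8 mod 2 = 0.
a = 10: τ(10) = 4; 10 mod 2 = 0.
a = 14: τ(14) = 4; 14 mod 2 = 0.
a = 15: τ(15) = 4; 15 mod 2 = 1.

a = 15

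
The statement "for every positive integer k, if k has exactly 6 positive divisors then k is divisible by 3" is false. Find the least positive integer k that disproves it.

A counterexample is any positive integer k such that k has exactly 6 positive divisors but k is not divisible by 3; we check each in order.
For k = 12, 18 the conclusion holds.
k = 20: τ(20) = 6; 20 mod 3 = 2.
Thus k = 20 disproves the claim, and no smaller k works.

k = 20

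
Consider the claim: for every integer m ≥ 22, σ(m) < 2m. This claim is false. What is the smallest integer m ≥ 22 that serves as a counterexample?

m = 24

We need the least integer m ≥ 22 for which the claim fails.
m = 22: σ(22) = 36; 36 < 44.
m = 23: σ(23) = 24; 24 < 46.
m = 24: σ(24) = 60; 60 ≥ 48.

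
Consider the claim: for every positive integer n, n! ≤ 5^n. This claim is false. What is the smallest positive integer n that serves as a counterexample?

Check each positive integer n in order until n! > 5^n.
For n = 1, 2, 3, 4, …, 9, 10, 11 the conclusion holds.
n = 12: n! = 479001600 and 5^n = 244140625, so 479001600 > 244140625.

n = 12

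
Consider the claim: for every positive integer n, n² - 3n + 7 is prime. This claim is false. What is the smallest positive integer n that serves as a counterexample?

A counterexample is any positive integer n such that n² - 3n + 7 is not prime; we check each in order.
The first 5 eligible values, up to n = 5, all satisfy the conclusion.
n = 6: n² - 3n + 7 = 25 = 5 × 5, composite.
Thus n = 6 disproves the claim, and no smaller n works.

n = 6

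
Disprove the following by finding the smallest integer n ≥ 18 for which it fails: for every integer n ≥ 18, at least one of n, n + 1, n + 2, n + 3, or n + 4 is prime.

We need the least integer n ≥ 18 for which n, n + 1, n + 2, n + 3, n + 4 are all composite.
n = 18: 19 is prime.
n = 19: 19 is prime.
n = 20: 23 is prime.
n = 21: 23 is prime.
n = 22: 23 is prime.
n = 23: 23 is prime.
n = 24: 24 = 2 × 12; 25 = 5 × 5; 26 = 2 × 13; 27 = 3 × 9; 28 = 2 × 14 — all composite.

n = 24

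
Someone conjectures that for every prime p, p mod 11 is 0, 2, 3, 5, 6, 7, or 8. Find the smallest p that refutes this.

We need the least prime p for which the claim fails.
p = 2: 2 mod 11 = 2.
p = 3: 3 mod 11 = 3.
p = 5: 5 mod 11 = 5.
p = 7: 7 mod 11 = 7.
p = 11: 11 mod 11 = 0.
p = 13: 13 mod 11 = 2.
p = 17: 17 mod 11 = 6.
p = 19: 19 mod 11 = 8.
p = 23: 23 mod 11 = 1 — not in {0, 2, 3, 5, 6, 7, 8}.

p = 23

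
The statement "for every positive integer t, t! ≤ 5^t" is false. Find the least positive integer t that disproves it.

t = 12

The first 11 eligible values, up to t = 11, all satisfy the conclusion.
t = 12: t! = 479001600 and 5^t = 244140625, so 479001600 > 244140625.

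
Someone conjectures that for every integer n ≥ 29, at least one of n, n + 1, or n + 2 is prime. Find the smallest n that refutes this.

Check each integer n ≥ 29 in order until n, n + 1, n + 2 are all composite.
n = 29: 29 is prime.
n = 30: 31 is prime.
n = 31: 31 is prime.
n = 32: 32 = 2 × 16; 33 = 3 × 11; 34 = 2 × 17 — all composite.

n = 32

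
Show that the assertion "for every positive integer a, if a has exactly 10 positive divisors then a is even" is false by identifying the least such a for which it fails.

Check each positive integer a in order until a has exactly 10 positive divisors but a is odd.
For a = 48, 80, 112, 162, 176, 208, 272, 304, 368 the conclusion holds.
a = 405: divisors of 405: 10 divisors; 405 is odd.
Hence a = 405 is a counterexample.

a = 405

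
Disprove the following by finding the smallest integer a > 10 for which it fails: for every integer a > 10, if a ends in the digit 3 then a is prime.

Check each integer a > 10 in order until a ends in the digit 3 but a is not prime.
For a = 13, 23 the conclusion holds.
a = 33: 33 ends in 3; 33 = 3 × 11, composite.

a = 33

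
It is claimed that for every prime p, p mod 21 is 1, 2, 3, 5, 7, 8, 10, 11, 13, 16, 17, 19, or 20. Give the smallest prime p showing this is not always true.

A counterexample is any prime p such that the claim fails; we check each in order.
For p = 2, 3, 5, 7, …, 53, 59, 61 the conclusion holds.
p = 67: 67 mod 21 = 4 — not in {1, 2, 3, 5, 7, 8, 10, 11, 13, 16, 17, 19, 20}.
Thus p = 67 disproves the claim, and no smaller p works.

p = 67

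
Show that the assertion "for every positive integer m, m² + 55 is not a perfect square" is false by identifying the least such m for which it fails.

m = 3

Check each positive integer m in order until m² + 55 is a perfect square.
m = 1: 1² + 55 = 56, not a perfect square.
m = 2: 2² + 55 = 59, not a perfect square.
m = 3: 3² + 55 = 64 = 8², a perfect square.
Hence m = 3 is a counterexample.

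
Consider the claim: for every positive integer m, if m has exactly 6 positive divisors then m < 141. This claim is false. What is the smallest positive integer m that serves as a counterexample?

m = 147

For m = 12, 18, 20, 28, …, 116, 117, 124 the conclusion holds.
m = 147: τ(147) = 6; 147 ≥ 141.
Hence m = 147 is a counterexample.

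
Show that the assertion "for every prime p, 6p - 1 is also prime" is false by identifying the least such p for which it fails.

Check each prime p in order until 6p - 1 is not prime.
For p = 2, 3, 5, 7 the conclusion holds.
p = 11: 6p - 1 = 65 = 5 × 13, not prime.

p = 11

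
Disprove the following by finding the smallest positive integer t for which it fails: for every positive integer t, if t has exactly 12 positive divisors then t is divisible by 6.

t = 140

Check each positive integer t in order until t has exactly 12 positive divisors but t is not divisible by 6.
The first 8 eligible values, up to t = 132, all satisfy the conclusion.
t = 140: τ(140) = 12; 140 mod 6 = 2.
Hence t = 140 is a counterexample.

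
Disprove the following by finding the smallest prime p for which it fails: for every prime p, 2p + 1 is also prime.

A counterexample is any prime p such that 2p + 1 is not prime; we check each in order.
For p = 2, 3, 5 the conclusion holds.
p = 7: 2p + 1 = 15 = 3 × 5, not prime.

p = 7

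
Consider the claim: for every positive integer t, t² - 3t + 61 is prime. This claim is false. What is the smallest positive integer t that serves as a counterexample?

t = 4

We need the least positive integer t for which t² - 3t + 61 is not prime.
For t = 1, 2, 3 the conclusion holds.
t = 4: t² - 3t + 61 = 65 = 5 × 13, composite.
Hence t = 4 is a counterexample.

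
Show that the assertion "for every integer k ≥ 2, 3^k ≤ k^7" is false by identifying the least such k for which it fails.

k = 19

For k = 2, 3, 4, 5, …, 16, 17, 18 the conclusion holds.
k = 19: 3^k = 1162261467 and k^7 = 893871739, so 1162261467 > 893871739.
Thus k = 19 disproves the claim, and no smaller k works.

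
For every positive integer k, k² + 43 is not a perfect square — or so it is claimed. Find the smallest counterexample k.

Check each positive integer k in order until k² + 43 is a perfect square.
For k = 1, 2, 3, 4, …, 18, 19, 20 the conclusion holds.
k = 21: 21² + 43 = 484 = 22², a perfect square.
So k = 21 is the smallest counterexample.

k = 21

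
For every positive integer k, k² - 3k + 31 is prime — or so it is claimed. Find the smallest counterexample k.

k = 4

k = 1: k² - 3k + 31 = 29, prime.
k = 2: k² - 3k + 31 = 29, prime.
k = 3: k² - 3k + 31 = 31, prime.
k = 4: k² - 3k + 31 = 35 = 5 × 7, composite.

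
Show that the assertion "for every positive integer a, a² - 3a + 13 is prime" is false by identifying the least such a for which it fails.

a = 12

For a = 1, 2, 3, 4, …, 9, 10, 11 the conclusion holds.
a = 12: a² - 3a + 13 = 121 = 11 × 11, composite.
So a = 12 is the smallest counterexample.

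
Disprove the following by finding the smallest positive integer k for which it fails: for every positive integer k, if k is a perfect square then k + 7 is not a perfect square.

k = 9

k = 1: 1 + 7 = 8, not a perfect square.
k = 4: 4 + 7 = 11, not a perfect square.
k = 9: 9 = 3² and 9 + 7 = 16 = 4².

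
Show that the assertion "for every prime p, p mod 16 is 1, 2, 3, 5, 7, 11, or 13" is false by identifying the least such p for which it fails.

p = 31

For p = 2, 3, 5, 7, 11, 13, 17, 19, 23, 29 the conclusion holds.
p = 31: 31 mod 16 = 15 — not in {1, 2, 3, 5, 7, 11, 13}.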